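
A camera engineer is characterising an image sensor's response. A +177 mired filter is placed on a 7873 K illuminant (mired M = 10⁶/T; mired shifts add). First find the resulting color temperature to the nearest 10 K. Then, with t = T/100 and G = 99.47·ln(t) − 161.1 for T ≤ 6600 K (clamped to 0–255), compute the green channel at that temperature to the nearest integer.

M_in = 10⁶/7873 = 127.02; M_out = 127.02 + (+177) = 304.02.
T_out = 10⁶/304.02 = 3289.3 K → 3290 K; t = 32.9.
G = 99.47·ln 32.9 − 161.1 = 99.47·3.4935 − 161.1 = 186.396.
Rounded: 186.

186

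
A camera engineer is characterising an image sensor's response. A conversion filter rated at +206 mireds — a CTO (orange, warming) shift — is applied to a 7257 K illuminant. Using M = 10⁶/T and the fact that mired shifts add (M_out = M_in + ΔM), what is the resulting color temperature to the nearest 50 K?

2900 K

M_in = 10⁶/7257 = 137.80 mireds.
M_out = 137.80 + (+206) = 343.80 mireds.
T_out = 10⁶/343.80 = 2908.7 K → 2900 K.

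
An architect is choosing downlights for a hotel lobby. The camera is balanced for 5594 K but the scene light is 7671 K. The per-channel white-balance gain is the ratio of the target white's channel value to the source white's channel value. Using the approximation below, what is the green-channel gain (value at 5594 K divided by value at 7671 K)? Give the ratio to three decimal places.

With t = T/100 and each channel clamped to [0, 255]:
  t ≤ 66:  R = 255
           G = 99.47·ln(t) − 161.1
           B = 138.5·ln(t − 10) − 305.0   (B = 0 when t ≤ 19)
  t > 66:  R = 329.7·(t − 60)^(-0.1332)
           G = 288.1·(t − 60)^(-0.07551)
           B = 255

1.027

At 7671 K (t = 76.71):
  G = 288.1·(76.71 − 60)^(-0.07551) = 288.1·16.71^(-0.07551) = 288.1·0.80845 = 232.914.
At 5594 K (t = 55.94):
  G = 99.47·ln 55.94 − 161.1 = 99.47·4.0243 − 161.1 = 239.195.
Gain = 239.195 / 232.914 = 1.0270 → 1.027.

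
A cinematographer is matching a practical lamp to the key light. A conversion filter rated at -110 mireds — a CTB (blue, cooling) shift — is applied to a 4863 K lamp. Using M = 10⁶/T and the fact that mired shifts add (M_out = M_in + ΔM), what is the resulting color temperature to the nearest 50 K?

M_in = 10⁶/4863 = 205.63 mireds.
M_out = 205.63 + (-110) = 95.63 mireds.
T_out = 10⁶/95.63 = 10456.5 K → 10450 K.

10450 K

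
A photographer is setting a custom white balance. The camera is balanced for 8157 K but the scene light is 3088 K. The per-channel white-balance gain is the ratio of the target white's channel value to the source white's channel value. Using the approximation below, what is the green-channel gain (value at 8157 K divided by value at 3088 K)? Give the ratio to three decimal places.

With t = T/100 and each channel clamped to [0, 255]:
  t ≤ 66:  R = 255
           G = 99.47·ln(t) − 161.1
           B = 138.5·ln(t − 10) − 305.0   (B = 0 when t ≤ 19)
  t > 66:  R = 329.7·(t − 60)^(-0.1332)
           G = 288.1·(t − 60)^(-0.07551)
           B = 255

1.269

At 3088 K (t = 30.88):
  G = 99.47·ln 30.88 − 161.1 = 99.47·3.4301 − 161.1 = 180.093.
At 8157 K (t = 81.57):
  G = 288.1·(81.57 − 60)^(-0.07551) = 288.1·21.57^(-0.07551) = 288.1·0.79301 = 228.467.
Gain = 228.467 / 180.093 = 1.2686 → 1.269.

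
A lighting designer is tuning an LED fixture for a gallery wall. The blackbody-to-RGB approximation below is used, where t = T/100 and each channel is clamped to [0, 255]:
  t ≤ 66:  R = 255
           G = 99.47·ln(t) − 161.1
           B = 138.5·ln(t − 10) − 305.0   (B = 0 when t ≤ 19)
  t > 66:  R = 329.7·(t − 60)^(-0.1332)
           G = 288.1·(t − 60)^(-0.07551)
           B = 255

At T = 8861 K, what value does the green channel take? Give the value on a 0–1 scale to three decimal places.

t = 8861/100 = 88.61; the t > 66 branch applies.
G = 288.1·(88.61 − 60)^(-0.07551) = 288.1·28.61^(-0.07551) = 288.1·0.77628 = 223.646.
On a 0–1 scale: 223.646/255 = 0.8770 → 0.877.

0.877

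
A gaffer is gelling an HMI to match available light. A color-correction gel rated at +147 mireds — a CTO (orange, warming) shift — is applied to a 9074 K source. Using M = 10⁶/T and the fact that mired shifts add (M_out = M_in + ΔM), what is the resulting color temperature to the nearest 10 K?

3890 K

M_in = 10⁶/9074 = 110.20 mireds.
M_out = 110.20 + (+147) = 257.20 mireds.
T_out = 10⁶/257.20 = 3887.9 K → 3890 K.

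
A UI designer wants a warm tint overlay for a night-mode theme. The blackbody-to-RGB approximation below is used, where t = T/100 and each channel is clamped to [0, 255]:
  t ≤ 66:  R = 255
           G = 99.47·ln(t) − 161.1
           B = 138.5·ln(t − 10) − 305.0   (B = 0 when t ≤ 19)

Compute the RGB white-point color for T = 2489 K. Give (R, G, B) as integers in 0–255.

(255, 159, 69)

t = 2489/100 = 24.89; the t ≤ 66 branch applies.
R = 255 by definition for t ≤ 66.
G = 99.47·ln 24.89 − 161.1 = 99.47·3.2145 − 161.1 = 158.643.
B = 138.5·ln(24.89 − 10) − 305.0 = 138.5·ln 14.89 − 305.0 = 138.5·2.7007 − 305.0 = 69.046.
Rounded: (255, 159, 69).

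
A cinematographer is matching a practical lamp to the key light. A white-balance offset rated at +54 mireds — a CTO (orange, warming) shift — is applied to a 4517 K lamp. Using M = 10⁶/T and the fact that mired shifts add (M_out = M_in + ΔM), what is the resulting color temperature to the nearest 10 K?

3630 K

M_in = 10⁶/4517 = 221.39 mireds.
M_out = 221.39 + (+54) = 275.39 mireds.
T_out = 10⁶/275.39 = 3631.3 K → 3630 K.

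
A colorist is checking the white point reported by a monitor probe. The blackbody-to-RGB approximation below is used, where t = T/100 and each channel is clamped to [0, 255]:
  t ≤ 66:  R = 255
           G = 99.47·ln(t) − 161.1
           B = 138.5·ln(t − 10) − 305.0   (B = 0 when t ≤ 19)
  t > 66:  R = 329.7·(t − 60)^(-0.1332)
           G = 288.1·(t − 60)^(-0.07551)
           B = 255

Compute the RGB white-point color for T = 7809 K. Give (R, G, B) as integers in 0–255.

(224, 232, 255)

t = 7809/100 = 78.09; the t > 66 branch applies.
R = 329.7·(78.09 − 60)^(-0.1332) = 329.7·18.09^(-0.1332) = 329.7·0.68000 = 224.196.
G = 288.1·(78.09 − 60)^(-0.07551) = 288.1·18.09^(-0.07551) = 288.1·0.80362 = 231.523.
B = 255 by definition for t > 66.
Rounded: (224, 232, 255).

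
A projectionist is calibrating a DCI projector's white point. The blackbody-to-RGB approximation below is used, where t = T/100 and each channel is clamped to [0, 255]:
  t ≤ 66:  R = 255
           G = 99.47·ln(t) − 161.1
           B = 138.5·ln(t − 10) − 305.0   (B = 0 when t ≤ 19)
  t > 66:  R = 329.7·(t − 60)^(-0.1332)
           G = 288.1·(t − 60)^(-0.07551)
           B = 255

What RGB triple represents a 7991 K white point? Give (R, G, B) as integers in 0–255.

(221, 230, 255)

t = 7991/100 = 79.91; the t > 66 branch applies.
R = 329.7·(79.91 − 60)^(-0.1332) = 329.7·19.91^(-0.1332) = 329.7·0.67137 = 221.352.
G = 288.1·(79.91 − 60)^(-0.07551) = 288.1·19.91^(-0.07551) = 288.1·0.79782 = 229.853.
B = 255 by definition for t > 66.
Rounded: (221, 230, 255).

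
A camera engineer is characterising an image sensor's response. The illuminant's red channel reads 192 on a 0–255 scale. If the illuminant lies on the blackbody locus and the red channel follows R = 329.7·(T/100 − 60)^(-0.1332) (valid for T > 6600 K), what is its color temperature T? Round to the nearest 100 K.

(t − 60)^(-0.1332) = 192/329.7 = 0.58235.
t − 60 = 0.58235^(1/-0.1332) = 0.58235^(-7.508) = 57.929, so t = 117.929.
T = 100·t = 11793 K → 11800 K to the nearest 100 K.

11800 K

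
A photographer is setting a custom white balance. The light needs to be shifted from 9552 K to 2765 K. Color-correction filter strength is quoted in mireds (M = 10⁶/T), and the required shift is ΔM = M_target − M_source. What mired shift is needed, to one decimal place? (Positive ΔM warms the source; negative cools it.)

M_source = 10⁶/9552 = 104.690; M_target = 10⁶/2765 = 361.664.
ΔM = 361.664 − 104.690 = 256.974 → +257.0 mireds, a warming shift.

+257.0 mireds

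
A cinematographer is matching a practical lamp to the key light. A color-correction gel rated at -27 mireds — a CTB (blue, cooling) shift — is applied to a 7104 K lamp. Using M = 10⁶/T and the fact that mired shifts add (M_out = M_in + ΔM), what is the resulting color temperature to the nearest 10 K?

8790 K

M_in = 10⁶/7104 = 140.77 mireds.
M_out = 140.77 + (-27) = 113.77 mireds.
T_out = 10⁶/113.77 = 8790.0 K → 8790 K.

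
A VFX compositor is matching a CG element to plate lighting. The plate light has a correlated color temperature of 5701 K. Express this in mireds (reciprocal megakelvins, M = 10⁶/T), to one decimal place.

M = 10⁶ / 5701 = 175.408 → 175.4 mireds.

175.4 mireds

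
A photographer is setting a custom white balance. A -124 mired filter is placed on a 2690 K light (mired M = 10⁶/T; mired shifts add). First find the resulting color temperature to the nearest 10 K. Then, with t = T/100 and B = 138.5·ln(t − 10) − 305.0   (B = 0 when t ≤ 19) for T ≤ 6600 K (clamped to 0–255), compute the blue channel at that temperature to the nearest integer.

M_in = 10⁶/2690 = 371.75; M_out = 371.75 + (-124) = 247.75.
T_out = 10⁶/247.75 = 4036.4 K → 4040 K; t = 40.4.
B = 138.5·ln(40.4 − 10) − 305.0 = 138.5·ln 30.4 − 305.0 = 138.5·3.4144 − 305.0 = 167.900.
Rounded: 168.

168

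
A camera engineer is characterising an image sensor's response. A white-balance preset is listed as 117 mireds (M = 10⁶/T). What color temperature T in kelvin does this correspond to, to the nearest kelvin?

T = 10⁶ / 117 = 8547.01 K → 8547 K.

8547 K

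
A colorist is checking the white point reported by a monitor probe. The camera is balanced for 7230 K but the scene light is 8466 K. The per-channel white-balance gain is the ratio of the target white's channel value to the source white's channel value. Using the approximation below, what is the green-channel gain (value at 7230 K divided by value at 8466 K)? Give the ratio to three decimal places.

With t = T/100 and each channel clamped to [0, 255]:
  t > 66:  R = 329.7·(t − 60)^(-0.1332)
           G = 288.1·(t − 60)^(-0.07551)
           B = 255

At 8466 K (t = 84.66):
  G = 288.1·(84.66 − 60)^(-0.07551) = 288.1·24.66^(-0.07551) = 288.1·0.78504 = 226.169.
At 7230 K (t = 72.3):
  G = 288.1·(72.3 − 60)^(-0.07551) = 288.1·12.3^(-0.07551) = 288.1·0.82737 = 238.366.
Gain = 238.366 / 226.169 = 1.0539 → 1.054.

1.054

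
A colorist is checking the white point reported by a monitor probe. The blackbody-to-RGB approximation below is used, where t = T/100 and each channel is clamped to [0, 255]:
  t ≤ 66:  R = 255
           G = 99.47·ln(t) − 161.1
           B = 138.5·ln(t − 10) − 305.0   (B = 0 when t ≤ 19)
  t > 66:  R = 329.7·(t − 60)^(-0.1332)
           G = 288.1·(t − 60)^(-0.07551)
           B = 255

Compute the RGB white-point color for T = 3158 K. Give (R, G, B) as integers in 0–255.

t = 3158/100 = 31.58; the t ≤ 66 branch applies.
R = 255 by definition for t ≤ 66.
G = 99.47·ln 31.58 − 161.1 = 99.47·3.4525 − 161.1 = 182.323.
B = 138.5·ln(31.58 − 10) − 305.0 = 138.5·ln 21.58 − 305.0 = 138.5·3.0718 − 305.0 = 120.440.
Rounded: (255, 182, 120).

(255, 182, 120)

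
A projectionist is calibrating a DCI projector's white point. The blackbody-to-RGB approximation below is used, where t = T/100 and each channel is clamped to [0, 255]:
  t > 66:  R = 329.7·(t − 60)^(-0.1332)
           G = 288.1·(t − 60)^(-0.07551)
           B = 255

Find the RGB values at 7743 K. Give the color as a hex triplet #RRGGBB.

#E1E8FF

t = 7743/100 = 77.43; the t > 66 branch applies.
R = 329.7·(77.43 − 60)^(-0.1332) = 329.7·17.43^(-0.1332) = 329.7·0.68338 = 225.309.
G = 288.1·(77.43 − 60)^(-0.07551) = 288.1·17.43^(-0.07551) = 288.1·0.80588 = 232.174.
B = 255 by definition for t > 66.
Rounded: (225, 232, 255).
In hex: #E1E8FF.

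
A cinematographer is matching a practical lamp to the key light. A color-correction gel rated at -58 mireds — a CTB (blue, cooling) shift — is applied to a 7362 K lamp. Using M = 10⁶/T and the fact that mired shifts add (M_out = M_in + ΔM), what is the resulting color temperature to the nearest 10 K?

12850 K

M_in = 10⁶/7362 = 135.83 mireds.
M_out = 135.83 + (-58) = 77.83 mireds.
T_out = 10⁶/77.83 = 12848.1 K → 12850 K.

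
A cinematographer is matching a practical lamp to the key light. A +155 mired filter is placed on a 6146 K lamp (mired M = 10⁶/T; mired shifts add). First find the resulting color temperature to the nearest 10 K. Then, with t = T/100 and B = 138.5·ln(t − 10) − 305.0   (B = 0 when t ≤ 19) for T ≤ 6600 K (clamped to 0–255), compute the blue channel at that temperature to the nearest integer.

120

M_in = 10⁶/6146 = 162.71; M_out = 162.71 + (+155) = 317.71.
T_out = 10⁶/317.71 = 3147.5 K → 3150 K; t = 31.5.
B = 138.5·ln(31.5 − 10) − 305.0 = 138.5·ln 21.5 − 305.0 = 138.5·3.0681 − 305.0 = 119.925.
Rounded: 120.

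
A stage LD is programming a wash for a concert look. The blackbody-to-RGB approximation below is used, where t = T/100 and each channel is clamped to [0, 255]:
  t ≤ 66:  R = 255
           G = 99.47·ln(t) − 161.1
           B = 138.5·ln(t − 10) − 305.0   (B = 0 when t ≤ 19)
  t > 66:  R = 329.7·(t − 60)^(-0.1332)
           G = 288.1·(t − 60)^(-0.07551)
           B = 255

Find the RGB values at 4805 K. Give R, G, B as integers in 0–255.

t = 4805/100 = 48.05; the t ≤ 66 branch applies.
R = 255 by definition for t ≤ 66.
G = 99.47·ln 48.05 − 161.1 = 99.47·3.8722 − 161.1 = 224.072.
B = 138.5·ln(48.05 − 10) − 305.0 = 138.5·ln 38.05 − 305.0 = 138.5·3.6389 − 305.0 = 198.988.
Rounded: (255, 224, 199).

R=255, G=224, B=199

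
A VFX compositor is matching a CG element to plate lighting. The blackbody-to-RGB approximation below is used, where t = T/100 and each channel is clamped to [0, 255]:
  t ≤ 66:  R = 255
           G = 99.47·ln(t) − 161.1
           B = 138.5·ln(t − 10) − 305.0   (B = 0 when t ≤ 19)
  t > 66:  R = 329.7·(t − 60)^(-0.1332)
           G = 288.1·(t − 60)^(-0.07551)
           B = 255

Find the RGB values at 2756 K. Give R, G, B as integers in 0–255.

t = 2756/100 = 27.56; the t ≤ 66 branch applies.
R = 255 by definition for t ≤ 66.
G = 99.47·ln 27.56 − 161.1 = 99.47·3.3164 − 161.1 = 168.779.
B = 138.5·ln(27.56 − 10) − 305.0 = 138.5·ln 17.56 − 305.0 = 138.5·2.8656 − 305.0 = 91.889.
Rounded: (255, 169, 92).

R=255, G=169, B=92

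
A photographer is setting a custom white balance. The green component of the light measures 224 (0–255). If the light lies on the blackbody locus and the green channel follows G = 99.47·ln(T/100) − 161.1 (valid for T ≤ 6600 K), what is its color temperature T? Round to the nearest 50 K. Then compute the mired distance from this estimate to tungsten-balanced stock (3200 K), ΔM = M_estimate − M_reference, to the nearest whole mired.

-104 mireds

ln t = (224 + 161.1) / 99.47 = 3.8715.
t = e^3.8715 = 48.015.
T = 100·t = 4802 K → 4800 K to the nearest 50 K.
M_estimate = 10⁶/4800 = 208.33; M_reference = 10⁶/3200 = 312.50.
ΔM = 208.33 − 312.50 = -104.17 → -104 mireds.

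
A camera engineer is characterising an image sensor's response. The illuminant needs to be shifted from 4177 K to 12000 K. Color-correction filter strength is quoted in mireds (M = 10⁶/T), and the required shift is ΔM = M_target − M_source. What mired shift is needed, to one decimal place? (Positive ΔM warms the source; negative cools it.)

M_source = 10⁶/4177 = 239.406; M_target = 10⁶/12000 = 83.333.
ΔM = 83.333 − 239.406 = -156.073 → -156.1 mireds, a cooling shift.

-156.1 mireds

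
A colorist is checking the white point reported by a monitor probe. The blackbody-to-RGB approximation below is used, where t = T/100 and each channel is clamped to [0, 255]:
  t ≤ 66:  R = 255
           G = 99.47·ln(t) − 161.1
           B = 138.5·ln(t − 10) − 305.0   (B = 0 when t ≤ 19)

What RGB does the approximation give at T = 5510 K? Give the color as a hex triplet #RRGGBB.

#FFEEDF

t = 5510/100 = 55.1; the t ≤ 66 branch applies.
R = 255 by definition for t ≤ 66.
G = 99.47·ln 55.1 − 161.1 = 99.47·4.0091 − 161.1 = 237.690.
B = 138.5·ln(55.1 − 10) − 305.0 = 138.5·ln 45.1 − 305.0 = 138.5·3.8089 − 305.0 = 222.530.
Rounded: (255, 238, 223).
In hex: #FFEEDF.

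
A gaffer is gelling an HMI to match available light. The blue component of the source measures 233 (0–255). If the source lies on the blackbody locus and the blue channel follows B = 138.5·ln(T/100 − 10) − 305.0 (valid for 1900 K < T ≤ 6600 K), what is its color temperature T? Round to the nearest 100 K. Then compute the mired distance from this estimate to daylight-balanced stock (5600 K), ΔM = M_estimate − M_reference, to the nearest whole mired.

ln(t − 10) = (233 + 305.0) / 138.5 = 3.8845.
t − 10 = e^3.8845 = 48.641, so t = 58.641.
T = 100·t = 5864 K → 5900 K to the nearest 100 K.
M_estimate = 10⁶/5900 = 169.49; M_reference = 10⁶/5600 = 178.57.
ΔM = 169.49 − 178.57 = -9.08 → -9 mireds.

-9 mireds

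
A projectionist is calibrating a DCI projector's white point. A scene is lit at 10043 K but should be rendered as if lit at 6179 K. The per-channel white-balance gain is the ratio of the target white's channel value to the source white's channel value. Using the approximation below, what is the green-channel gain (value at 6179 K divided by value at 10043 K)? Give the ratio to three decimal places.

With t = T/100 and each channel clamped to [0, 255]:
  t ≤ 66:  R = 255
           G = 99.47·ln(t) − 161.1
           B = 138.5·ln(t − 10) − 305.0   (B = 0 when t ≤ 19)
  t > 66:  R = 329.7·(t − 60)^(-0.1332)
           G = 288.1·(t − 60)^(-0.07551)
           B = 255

At 10043 K (t = 100.43):
  G = 288.1·(100.43 − 60)^(-0.07551) = 288.1·40.43^(-0.07551) = 288.1·0.75627 = 217.882.
At 6179 K (t = 61.79):
  G = 99.47·ln 61.79 − 161.1 = 99.47·4.1237 − 161.1 = 249.089.
Gain = 249.089 / 217.882 = 1.1432 → 1.143.

1.143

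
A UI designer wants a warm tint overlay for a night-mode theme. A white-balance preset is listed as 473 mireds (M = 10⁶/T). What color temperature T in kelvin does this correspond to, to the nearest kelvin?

T = 10⁶ / 473 = 2114.16 K → 2114 K.

2114 K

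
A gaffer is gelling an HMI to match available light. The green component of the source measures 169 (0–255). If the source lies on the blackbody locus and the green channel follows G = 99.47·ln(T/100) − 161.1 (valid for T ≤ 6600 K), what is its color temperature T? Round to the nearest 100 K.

2800 K

ln t = (169 + 161.1) / 99.47 = 3.3186.
t = e^3.3186 = 27.621.
T = 100·t = 2762 K → 2800 K to the nearest 100 K.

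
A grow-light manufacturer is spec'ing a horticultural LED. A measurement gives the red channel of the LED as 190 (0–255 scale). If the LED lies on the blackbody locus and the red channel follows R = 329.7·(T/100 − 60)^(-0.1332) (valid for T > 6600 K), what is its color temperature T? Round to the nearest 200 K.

12200 K

(t − 60)^(-0.1332) = 190/329.7 = 0.57628.
t − 60 = 0.57628^(1/-0.1332) = 0.57628^(-7.508) = 62.667, so t = 122.667.
T = 100·t = 12267 K → 12200 K to the nearest 200 K.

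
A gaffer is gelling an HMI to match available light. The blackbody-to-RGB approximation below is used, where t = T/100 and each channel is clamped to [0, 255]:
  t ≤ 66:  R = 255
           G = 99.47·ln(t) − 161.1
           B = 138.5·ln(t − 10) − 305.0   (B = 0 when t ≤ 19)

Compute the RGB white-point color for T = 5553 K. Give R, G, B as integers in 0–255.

t = 5553/100 = 55.53; the t ≤ 66 branch applies.
R = 255 by definition for t ≤ 66.
G = 99.47·ln 55.53 − 161.1 = 99.47·4.0169 − 161.1 = 238.463.
B = 138.5·ln(55.53 − 10) − 305.0 = 138.5·ln 45.53 − 305.0 = 138.5·3.8184 − 305.0 = 223.844.
Rounded: (255, 238, 224).

R=255, G=238, B=224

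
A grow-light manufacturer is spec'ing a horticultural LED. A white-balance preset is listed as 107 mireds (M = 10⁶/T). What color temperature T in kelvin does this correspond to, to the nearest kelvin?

T = 10⁶ / 107 = 9345.79 K → 9346 K.

9346 K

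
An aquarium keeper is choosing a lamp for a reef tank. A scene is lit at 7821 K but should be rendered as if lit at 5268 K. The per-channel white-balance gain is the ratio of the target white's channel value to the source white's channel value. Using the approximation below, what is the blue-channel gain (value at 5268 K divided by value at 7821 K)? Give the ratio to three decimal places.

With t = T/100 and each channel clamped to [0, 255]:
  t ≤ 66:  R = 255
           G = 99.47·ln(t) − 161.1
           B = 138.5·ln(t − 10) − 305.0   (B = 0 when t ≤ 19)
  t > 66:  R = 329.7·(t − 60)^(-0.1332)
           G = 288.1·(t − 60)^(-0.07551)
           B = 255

At 7821 K (t = 78.21):
  B = 255 by definition for t > 66.
At 5268 K (t = 52.68):
  B = 138.5·ln(52.68 − 10) − 305.0 = 138.5·ln 42.68 − 305.0 = 138.5·3.7537 − 305.0 = 214.892.
Gain = 214.892 / 255.000 = 0.8427 → 0.843.

0.843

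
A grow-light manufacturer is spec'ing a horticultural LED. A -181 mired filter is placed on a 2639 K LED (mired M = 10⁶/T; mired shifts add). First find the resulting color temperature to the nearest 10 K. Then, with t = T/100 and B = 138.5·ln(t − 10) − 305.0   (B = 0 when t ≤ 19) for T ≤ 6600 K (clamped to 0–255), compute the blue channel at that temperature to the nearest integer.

208

M_in = 10⁶/2639 = 378.93; M_out = 378.93 + (-181) = 197.93.
T_out = 10⁶/197.93 = 5052.3 K → 5050 K; t = 50.5.
B = 138.5·ln(50.5 − 10) − 305.0 = 138.5·ln 40.5 − 305.0 = 138.5·3.7013 − 305.0 = 207.630.
Rounded: 208.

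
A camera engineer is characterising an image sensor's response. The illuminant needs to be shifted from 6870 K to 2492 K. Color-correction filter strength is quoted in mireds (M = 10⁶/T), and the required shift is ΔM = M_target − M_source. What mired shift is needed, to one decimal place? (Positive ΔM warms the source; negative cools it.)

M_source = 10⁶/6870 = 145.560; M_target = 10⁶/2492 = 401.284.
ΔM = 401.284 − 145.560 = 255.724 → +255.7 mireds, a warming shift.

+255.7 mireds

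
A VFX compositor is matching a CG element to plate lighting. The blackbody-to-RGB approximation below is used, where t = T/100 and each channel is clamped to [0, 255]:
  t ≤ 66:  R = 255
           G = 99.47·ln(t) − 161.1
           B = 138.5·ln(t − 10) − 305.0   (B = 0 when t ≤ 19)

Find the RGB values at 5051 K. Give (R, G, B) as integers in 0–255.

t = 5051/100 = 50.51; the t ≤ 66 branch applies.
R = 255 by definition for t ≤ 66.
G = 99.47·ln 50.51 − 161.1 = 99.47·3.9222 − 161.1 = 229.038.
B = 138.5·ln(50.51 − 10) − 305.0 = 138.5·ln 40.51 − 305.0 = 138.5·3.7015 − 305.0 = 207.665.
Rounded: (255, 229, 208).

(255, 229, 208)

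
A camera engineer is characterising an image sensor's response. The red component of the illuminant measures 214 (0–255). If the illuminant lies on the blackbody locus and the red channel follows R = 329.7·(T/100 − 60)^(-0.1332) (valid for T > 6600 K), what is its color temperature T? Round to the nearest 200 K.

(t − 60)^(-0.1332) = 214/329.7 = 0.64907.
t − 60 = 0.64907^(1/-0.1332) = 0.64907^(-7.508) = 25.657, so t = 85.657.
T = 100·t = 8566 K → 8600 K to the nearest 200 K.

8600 K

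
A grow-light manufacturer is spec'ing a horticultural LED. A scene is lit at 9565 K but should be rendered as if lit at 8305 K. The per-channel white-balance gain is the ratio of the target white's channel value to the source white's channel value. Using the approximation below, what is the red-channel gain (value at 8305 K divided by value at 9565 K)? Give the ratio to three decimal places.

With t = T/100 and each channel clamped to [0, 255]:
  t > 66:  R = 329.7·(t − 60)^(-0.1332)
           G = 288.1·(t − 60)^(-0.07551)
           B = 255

At 9565 K (t = 95.65):
  R = 329.7·(95.65 − 60)^(-0.1332) = 329.7·35.65^(-0.1332) = 329.7·0.62125 = 204.826.
At 8305 K (t = 83.05):
  R = 329.7·(83.05 − 60)^(-0.1332) = 329.7·23.05^(-0.1332) = 329.7·0.65840 = 217.076.
Gain = 217.076 / 204.826 = 1.0598 → 1.060.

1.060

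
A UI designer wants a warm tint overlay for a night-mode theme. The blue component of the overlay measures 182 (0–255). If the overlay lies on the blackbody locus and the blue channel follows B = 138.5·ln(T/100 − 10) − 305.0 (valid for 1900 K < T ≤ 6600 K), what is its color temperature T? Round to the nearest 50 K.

ln(t − 10) = (182 + 305.0) / 138.5 = 3.5162.
t − 10 = e^3.5162 = 33.658, so t = 43.658.
T = 100·t = 4366 K → 4350 K to the nearest 50 K.

4350 K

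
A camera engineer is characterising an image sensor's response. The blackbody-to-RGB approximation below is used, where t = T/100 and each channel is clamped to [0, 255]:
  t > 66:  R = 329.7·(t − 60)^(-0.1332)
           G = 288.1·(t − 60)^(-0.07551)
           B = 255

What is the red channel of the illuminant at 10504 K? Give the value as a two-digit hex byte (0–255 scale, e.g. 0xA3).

0xC7

t = 10504/100 = 105.04; the t > 66 branch applies.
R = 329.7·(105.04 − 60)^(-0.1332) = 329.7·45.04^(-0.1332) = 329.7·0.60220 = 198.545.
Rounded: 199; in hex, 0xC7.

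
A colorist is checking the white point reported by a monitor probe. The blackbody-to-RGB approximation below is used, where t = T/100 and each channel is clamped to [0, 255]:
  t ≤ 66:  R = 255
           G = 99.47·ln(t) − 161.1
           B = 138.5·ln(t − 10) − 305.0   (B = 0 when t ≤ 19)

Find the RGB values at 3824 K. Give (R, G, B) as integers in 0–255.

(255, 201, 158)

t = 3824/100 = 38.24; the t ≤ 66 branch applies.
R = 255 by definition for t ≤ 66.
G = 99.47·ln 38.24 − 161.1 = 99.47·3.6439 − 161.1 = 201.357.
B = 138.5·ln(38.24 − 10) − 305.0 = 138.5·ln 28.24 − 305.0 = 138.5·3.3407 − 305.0 = 157.692.
Rounded: (255, 201, 158).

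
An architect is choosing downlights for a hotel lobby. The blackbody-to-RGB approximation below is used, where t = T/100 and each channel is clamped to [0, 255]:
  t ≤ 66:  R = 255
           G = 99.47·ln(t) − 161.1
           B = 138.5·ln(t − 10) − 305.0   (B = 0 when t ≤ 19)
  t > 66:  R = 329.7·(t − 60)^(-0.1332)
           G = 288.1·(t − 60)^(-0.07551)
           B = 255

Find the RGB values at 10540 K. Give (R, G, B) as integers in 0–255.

t = 10540/100 = 105.4; the t > 66 branch applies.
R = 329.7·(105.4 − 60)^(-0.1332) = 329.7·45.4^(-0.1332) = 329.7·0.60156 = 198.335.
G = 288.1·(105.4 − 60)^(-0.07551) = 288.1·45.4^(-0.07551) = 288.1·0.74968 = 215.983.
B = 255 by definition for t > 66.
Rounded: (198, 216, 255).

(198, 216, 255)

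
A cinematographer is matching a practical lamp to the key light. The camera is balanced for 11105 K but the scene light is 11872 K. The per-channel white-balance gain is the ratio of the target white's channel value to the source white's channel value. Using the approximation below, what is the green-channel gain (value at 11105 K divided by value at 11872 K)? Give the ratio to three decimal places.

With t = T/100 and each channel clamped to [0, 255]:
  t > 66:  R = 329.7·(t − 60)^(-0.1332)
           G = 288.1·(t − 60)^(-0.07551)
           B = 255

1.011

At 11872 K (t = 118.72):
  G = 288.1·(118.72 − 60)^(-0.07551) = 288.1·58.72^(-0.07551) = 288.1·0.73526 = 211.827.
At 11105 K (t = 111.05):
  G = 288.1·(111.05 − 60)^(-0.07551) = 288.1·51.05^(-0.07551) = 288.1·0.74307 = 214.078.
Gain = 214.078 / 211.827 = 1.0106 → 1.011.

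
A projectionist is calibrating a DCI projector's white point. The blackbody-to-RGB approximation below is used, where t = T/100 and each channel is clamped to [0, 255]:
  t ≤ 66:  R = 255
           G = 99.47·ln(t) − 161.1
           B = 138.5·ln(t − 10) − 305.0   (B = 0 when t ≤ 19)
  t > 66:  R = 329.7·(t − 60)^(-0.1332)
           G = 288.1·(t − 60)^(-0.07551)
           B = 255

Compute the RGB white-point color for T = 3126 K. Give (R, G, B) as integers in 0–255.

(255, 181, 118)

t = 3126/100 = 31.26; the t ≤ 66 branch applies.
R = 255 by definition for t ≤ 66.
G = 99.47·ln 31.26 − 161.1 = 99.47·3.4423 − 161.1 = 181.309.
B = 138.5·ln(31.26 − 10) − 305.0 = 138.5·ln 21.26 − 305.0 = 138.5·3.0568 − 305.0 = 118.371.
Rounded: (255, 181, 118).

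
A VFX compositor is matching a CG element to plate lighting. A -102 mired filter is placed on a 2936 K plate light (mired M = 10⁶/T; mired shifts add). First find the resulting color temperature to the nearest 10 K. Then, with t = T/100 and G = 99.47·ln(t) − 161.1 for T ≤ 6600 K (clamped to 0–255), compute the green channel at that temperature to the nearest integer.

210

M_in = 10⁶/2936 = 340.60; M_out = 340.60 + (-102) = 238.60.
T_out = 10⁶/238.60 = 4191.1 K → 4190 K; t = 41.9.
G = 99.47·ln 41.9 − 161.1 = 99.47·3.7353 − 161.1 = 210.449.
Rounded: 210.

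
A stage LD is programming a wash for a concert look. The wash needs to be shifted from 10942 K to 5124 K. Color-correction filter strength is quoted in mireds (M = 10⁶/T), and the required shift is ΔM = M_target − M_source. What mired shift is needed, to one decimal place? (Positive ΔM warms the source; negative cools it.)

+103.8 mireds

M_source = 10⁶/10942 = 91.391; M_target = 10⁶/5124 = 195.160.
ΔM = 195.160 − 91.391 = 103.769 → +103.8 mireds, a warming shift.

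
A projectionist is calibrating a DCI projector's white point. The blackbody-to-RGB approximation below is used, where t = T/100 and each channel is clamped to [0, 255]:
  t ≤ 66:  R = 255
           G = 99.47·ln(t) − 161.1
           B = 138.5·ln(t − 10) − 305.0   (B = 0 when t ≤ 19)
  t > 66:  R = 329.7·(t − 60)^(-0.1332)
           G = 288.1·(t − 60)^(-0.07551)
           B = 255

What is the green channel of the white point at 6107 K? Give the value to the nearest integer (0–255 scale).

t = 6107/100 = 61.07; the t ≤ 66 branch applies.
G = 99.47·ln 61.07 − 161.1 = 99.47·4.1120 − 161.1 = 247.923.
Rounded: 248.

248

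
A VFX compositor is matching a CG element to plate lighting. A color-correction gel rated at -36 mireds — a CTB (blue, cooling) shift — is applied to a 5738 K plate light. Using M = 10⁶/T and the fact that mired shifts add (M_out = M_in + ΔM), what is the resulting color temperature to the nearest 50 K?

M_in = 10⁶/5738 = 174.28 mireds.
M_out = 174.28 + (-36) = 138.28 mireds.
T_out = 10⁶/138.28 = 7231.9 K → 7250 K.

7250 K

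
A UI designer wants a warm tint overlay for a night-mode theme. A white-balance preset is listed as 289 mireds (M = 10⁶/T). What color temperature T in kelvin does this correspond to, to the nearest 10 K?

3460 K

T = 10⁶ / 289 = 3460.21 K → 3460 K.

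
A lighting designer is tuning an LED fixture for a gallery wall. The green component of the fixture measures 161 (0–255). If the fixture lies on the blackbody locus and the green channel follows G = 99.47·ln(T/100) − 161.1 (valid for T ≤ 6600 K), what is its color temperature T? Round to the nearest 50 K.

ln t = (161 + 161.1) / 99.47 = 3.2382.
t = e^3.2382 = 25.487.
T = 100·t = 2549 K → 2550 K to the nearest 50 K.

2550 K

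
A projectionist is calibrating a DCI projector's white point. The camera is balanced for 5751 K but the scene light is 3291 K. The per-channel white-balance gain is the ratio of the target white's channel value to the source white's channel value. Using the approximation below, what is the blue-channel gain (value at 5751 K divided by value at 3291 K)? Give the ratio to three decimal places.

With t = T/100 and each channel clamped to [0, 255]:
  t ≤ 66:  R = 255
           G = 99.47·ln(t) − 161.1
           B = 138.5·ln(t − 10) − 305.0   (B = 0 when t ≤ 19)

At 3291 K (t = 32.91):
  B = 138.5·ln(32.91 − 10) − 305.0 = 138.5·ln 22.91 − 305.0 = 138.5·3.1316 − 305.0 = 128.723.
At 5751 K (t = 57.51):
  B = 138.5·ln(57.51 − 10) − 305.0 = 138.5·ln 47.51 − 305.0 = 138.5·3.8609 − 305.0 = 229.740.
Gain = 229.740 / 128.723 = 1.7848 → 1.785.

1.785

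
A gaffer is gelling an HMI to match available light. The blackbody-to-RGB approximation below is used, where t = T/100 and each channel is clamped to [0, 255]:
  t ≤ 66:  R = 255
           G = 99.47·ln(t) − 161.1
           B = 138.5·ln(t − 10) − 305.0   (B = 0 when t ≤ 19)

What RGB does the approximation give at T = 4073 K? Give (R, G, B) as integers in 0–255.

(255, 208, 169)

t = 4073/100 = 40.73; the t ≤ 66 branch applies.
R = 255 by definition for t ≤ 66.
G = 99.47·ln 40.73 − 161.1 = 99.47·3.7070 − 161.1 = 207.632.
B = 138.5·ln(40.73 − 10) − 305.0 = 138.5·ln 30.73 − 305.0 = 138.5·3.4252 − 305.0 = 169.396.
Rounded: (255, 208, 169).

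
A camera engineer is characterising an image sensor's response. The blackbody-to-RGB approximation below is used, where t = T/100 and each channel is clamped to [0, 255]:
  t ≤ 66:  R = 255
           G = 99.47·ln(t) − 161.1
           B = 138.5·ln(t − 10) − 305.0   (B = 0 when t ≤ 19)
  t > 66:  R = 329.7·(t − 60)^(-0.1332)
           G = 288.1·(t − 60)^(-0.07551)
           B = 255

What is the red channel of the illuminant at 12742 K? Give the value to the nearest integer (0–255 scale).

t = 12742/100 = 127.42; the t > 66 branch applies.
R = 329.7·(127.42 − 60)^(-0.1332) = 329.7·67.42^(-0.1332) = 329.7·0.57070 = 188.159.
Rounded: 188.

188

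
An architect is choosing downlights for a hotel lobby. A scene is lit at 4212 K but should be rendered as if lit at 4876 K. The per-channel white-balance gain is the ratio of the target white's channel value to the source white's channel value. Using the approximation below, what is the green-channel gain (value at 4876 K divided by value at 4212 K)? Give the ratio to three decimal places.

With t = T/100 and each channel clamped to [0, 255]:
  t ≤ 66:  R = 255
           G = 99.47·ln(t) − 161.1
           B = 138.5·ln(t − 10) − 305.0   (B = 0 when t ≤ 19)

At 4212 K (t = 42.12):
  G = 99.47·ln 42.12 − 161.1 = 99.47·3.7405 − 161.1 = 210.970.
At 4876 K (t = 48.76):
  G = 99.47·ln 48.76 − 161.1 = 99.47·3.8869 − 161.1 = 225.531.
Gain = 225.531 / 210.970 = 1.0690 → 1.069.

1.069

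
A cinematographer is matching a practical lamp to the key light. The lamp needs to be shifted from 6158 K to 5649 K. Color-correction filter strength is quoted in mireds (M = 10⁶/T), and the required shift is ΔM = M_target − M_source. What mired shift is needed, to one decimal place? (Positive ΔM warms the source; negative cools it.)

M_source = 10⁶/6158 = 162.390; M_target = 10⁶/5649 = 177.022.
ΔM = 177.022 − 162.390 = 14.632 → +14.6 mireds, a warming shift.

+14.6 mireds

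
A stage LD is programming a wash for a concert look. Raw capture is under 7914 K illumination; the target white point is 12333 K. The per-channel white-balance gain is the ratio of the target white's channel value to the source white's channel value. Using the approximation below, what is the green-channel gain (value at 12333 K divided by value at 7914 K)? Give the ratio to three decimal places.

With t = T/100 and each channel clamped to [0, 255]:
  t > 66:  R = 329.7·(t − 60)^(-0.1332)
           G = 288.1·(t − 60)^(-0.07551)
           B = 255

At 7914 K (t = 79.14):
  G = 288.1·(79.14 − 60)^(-0.07551) = 288.1·19.14^(-0.07551) = 288.1·0.80020 = 230.539.
At 12333 K (t = 123.33):
  G = 288.1·(123.33 − 60)^(-0.07551) = 288.1·63.33^(-0.07551) = 288.1·0.73107 = 210.622.
Gain = 210.622 / 230.539 = 0.9136 → 0.914.

0.914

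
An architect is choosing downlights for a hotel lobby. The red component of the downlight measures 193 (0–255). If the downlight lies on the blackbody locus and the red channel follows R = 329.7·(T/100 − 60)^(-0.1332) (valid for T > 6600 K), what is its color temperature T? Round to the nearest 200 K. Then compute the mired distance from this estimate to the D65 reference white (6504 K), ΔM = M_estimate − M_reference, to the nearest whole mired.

-68 mireds

(t − 60)^(-0.1332) = 193/329.7 = 0.58538.
t − 60 = 0.58538^(1/-0.1332) = 0.58538^(-7.508) = 55.713, so t = 115.713.
T = 100·t = 11571 K → 11600 K to the nearest 200 K.
M_estimate = 10⁶/11600 = 86.21; M_reference = 10⁶/6504 = 153.75.
ΔM = 86.21 − 153.75 = -67.54 → -68 mireds.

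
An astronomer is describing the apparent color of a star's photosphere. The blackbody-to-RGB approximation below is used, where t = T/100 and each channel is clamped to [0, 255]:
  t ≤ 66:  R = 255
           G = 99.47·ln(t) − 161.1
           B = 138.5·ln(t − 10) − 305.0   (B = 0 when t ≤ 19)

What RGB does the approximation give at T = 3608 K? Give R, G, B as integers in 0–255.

R=255, G=196, B=147

t = 3608/100 = 36.08; the t ≤ 66 branch applies.
R = 255 by definition for t ≤ 66.
G = 99.47·ln 36.08 − 161.1 = 99.47·3.5857 − 161.1 = 195.573.
B = 138.5·ln(36.08 − 10) − 305.0 = 138.5·ln 26.08 − 305.0 = 138.5·3.2612 − 305.0 = 146.672.
Rounded: (255, 196, 147).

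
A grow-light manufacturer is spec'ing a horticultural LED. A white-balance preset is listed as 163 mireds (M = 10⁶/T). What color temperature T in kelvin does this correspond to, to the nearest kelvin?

T = 10⁶ / 163 = 6134.97 K → 6135 K.

6135 K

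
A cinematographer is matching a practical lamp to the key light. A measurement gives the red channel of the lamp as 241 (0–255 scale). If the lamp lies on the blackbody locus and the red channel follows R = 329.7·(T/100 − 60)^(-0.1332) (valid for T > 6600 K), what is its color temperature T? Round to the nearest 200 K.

7000 K

(t − 60)^(-0.1332) = 241/329.7 = 0.73097.
t − 60 = 0.73097^(1/-0.1332) = 0.73097^(-7.508) = 10.514, so t = 70.514.
T = 100·t = 7051 K → 7000 K to the nearest 200 K.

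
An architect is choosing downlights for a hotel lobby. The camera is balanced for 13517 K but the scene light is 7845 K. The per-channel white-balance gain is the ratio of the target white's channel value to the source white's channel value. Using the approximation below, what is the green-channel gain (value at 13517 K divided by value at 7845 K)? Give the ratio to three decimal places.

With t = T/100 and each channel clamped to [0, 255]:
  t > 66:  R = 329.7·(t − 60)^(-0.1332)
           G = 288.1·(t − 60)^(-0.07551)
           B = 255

At 7845 K (t = 78.45):
  G = 288.1·(78.45 − 60)^(-0.07551) = 288.1·18.45^(-0.07551) = 288.1·0.80243 = 231.179.
At 13517 K (t = 135.17):
  G = 288.1·(135.17 − 60)^(-0.07551) = 288.1·75.17^(-0.07551) = 288.1·0.72167 = 207.914.
Gain = 207.914 / 231.179 = 0.8994 → 0.899.

0.899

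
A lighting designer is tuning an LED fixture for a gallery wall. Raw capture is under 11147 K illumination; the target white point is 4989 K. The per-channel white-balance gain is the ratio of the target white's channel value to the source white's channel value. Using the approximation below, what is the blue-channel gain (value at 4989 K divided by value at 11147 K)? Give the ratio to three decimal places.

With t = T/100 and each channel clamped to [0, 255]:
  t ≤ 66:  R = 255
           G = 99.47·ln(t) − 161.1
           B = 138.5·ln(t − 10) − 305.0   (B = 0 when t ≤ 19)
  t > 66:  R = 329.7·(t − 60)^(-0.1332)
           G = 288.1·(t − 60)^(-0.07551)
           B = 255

At 11147 K (t = 111.47):
  B = 255 by definition for t > 66.
At 4989 K (t = 49.89):
  B = 138.5·ln(49.89 − 10) − 305.0 = 138.5·ln 39.89 − 305.0 = 138.5·3.6861 − 305.0 = 205.528.
Gain = 205.528 / 255.000 = 0.8060 → 0.806.

0.806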